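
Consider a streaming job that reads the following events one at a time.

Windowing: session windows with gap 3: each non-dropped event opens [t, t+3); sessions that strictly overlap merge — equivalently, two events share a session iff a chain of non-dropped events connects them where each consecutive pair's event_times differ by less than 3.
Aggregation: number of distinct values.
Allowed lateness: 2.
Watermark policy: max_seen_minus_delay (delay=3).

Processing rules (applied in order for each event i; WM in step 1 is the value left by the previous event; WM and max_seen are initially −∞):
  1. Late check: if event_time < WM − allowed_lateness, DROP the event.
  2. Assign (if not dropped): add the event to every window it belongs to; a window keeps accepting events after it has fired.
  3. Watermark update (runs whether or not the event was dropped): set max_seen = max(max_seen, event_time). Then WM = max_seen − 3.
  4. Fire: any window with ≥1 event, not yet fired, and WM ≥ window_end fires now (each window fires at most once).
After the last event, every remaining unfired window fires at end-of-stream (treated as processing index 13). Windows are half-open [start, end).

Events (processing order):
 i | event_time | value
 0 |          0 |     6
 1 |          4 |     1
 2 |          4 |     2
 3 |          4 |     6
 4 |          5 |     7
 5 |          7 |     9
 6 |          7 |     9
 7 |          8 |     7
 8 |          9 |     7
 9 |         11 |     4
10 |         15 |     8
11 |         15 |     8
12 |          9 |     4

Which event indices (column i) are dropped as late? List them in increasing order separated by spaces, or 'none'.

i=0 t=0 v=6: → [0,3); WM=-3
i=1 t=4 v=1: → [4,7); WM=1
i=2 t=4 v=2: → [4,7); WM=1
i=3 t=4 v=6: → [4,7); WM=1
i=4 t=5 v=7: → [4,8); WM=2
i=5 t=7 v=9: → [4,10); WM=4
i=6 t=7 v=9: → [4,10); WM=4
i=7 t=8 v=7: → [4,11); WM=5
i=8 t=9 v=7: → [4,12); WM=6
i=9 t=11 v=4: → [4,14); WM=8
i=10 t=15 v=8: → [15,18); WM=12
i=11 t=15 v=8: → [15,18); WM=12
i=12 t=9 v=4: DROP (t<12-2); WM=12

12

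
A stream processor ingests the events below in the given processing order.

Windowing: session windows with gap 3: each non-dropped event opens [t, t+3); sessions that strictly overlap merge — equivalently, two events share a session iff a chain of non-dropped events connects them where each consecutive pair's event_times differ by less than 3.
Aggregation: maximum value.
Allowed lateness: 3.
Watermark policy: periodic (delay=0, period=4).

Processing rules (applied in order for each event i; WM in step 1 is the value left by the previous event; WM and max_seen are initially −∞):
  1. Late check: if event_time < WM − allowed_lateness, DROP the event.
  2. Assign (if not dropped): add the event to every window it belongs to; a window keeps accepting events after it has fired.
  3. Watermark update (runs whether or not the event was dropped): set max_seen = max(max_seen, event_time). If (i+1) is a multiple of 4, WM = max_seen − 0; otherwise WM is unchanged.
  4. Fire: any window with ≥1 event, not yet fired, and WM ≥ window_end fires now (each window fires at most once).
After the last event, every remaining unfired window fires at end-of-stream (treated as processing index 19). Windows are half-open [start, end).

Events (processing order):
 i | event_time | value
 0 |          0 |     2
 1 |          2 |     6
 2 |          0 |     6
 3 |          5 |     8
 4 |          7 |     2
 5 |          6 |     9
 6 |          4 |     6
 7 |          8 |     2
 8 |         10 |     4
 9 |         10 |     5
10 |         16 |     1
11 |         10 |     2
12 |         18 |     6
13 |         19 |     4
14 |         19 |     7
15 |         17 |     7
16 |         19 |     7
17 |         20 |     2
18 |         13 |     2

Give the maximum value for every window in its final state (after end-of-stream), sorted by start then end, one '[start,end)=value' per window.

[0,13)=9 [16,23)=7

i=0 t=0 v=2: → [0,3); WM=−∞
i=1 t=2 v=6: → [0,5); WM=−∞
i=2 t=0 v=6: → [0,5); WM=−∞
i=3 t=5 v=8: → [5,8); WM=5
i=4 t=7 v=2: → [5,10); WM=5
i=5 t=6 v=9: → [5,10); WM=5
i=6 t=4 v=6: → [0,10); WM=5
i=7 t=8 v=2: → [0,11); WM=8
i=8 t=10 v=4: → [0,13); WM=8
i=9 t=10 v=5: → [0,13); WM=8
i=10 t=16 v=1: → [16,19); WM=8
i=11 t=10 v=2: → [0,13); WM=16
i=12 t=18 v=6: → [16,21); WM=16
i=13 t=19 v=4: → [16,22); WM=16
i=14 t=19 v=7: → [16,22); WM=16
i=15 t=17 v=7: → [16,22); WM=19
i=16 t=19 v=7: → [16,22); WM=19
i=17 t=20 v=2: → [16,23); WM=19
i=18 t=13 v=2: DROP (t<19-3); WM=19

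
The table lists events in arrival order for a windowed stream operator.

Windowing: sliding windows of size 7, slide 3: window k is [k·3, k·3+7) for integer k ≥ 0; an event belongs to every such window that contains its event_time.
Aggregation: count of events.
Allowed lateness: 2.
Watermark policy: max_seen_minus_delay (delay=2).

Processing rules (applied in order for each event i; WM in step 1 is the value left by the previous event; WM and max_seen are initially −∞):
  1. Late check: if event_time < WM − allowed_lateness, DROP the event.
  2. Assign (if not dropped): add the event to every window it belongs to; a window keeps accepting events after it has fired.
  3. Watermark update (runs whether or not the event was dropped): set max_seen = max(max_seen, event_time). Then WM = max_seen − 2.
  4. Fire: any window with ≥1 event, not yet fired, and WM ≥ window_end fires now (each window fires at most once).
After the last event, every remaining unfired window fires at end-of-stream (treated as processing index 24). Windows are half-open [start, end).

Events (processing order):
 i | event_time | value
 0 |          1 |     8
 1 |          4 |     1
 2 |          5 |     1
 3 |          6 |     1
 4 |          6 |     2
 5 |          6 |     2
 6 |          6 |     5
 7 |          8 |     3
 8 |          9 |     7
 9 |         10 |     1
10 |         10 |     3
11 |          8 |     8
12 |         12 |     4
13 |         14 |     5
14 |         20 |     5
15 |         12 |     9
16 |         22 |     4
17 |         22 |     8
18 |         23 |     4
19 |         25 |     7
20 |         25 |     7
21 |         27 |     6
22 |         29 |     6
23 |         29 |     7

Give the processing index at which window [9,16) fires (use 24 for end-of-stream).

14

i=0 t=1 v=8: → [0,7); WM=-1
i=1 t=4 v=1: → [3,10),[0,7); WM=2
i=2 t=5 v=1: → [3,10),[0,7); WM=3
i=3 t=6 v=1: → [6,13),[3,10),[0,7); WM=4
i=4 t=6 v=2: → [6,13),[3,10),[0,7); WM=4
i=5 t=6 v=2: → [6,13),[3,10),[0,7); WM=4
i=6 t=6 v=5: → [6,13),[3,10),[0,7); WM=4
i=7 t=8 v=3: → [6,13),[3,10); WM=6
i=8 t=9 v=7: → [9,16),[6,13),[3,10); WM=7; [0,7) fires=7
i=9 t=10 v=1: → [9,16),[6,13); WM=8
i=10 t=10 v=3: → [9,16),[6,13); WM=8
i=11 t=8 v=8: → [6,13),[3,10); WM=8
i=12 t=12 v=4: → [12,19),[9,16),[6,13); WM=10; [3,10) fires=9
i=13 t=14 v=5: → [12,19),[9,16); WM=12
i=14 t=20 v=5: → [18,25),[15,22); WM=18; [6,13) fires=10 [9,16) fires=5
i=15 t=12 v=9: DROP (t<18-2); WM=18
i=16 t=22 v=4: → [21,28),[18,25); WM=20; [12,19) fires=2
i=17 t=22 v=8: → [21,28),[18,25); WM=20
i=18 t=23 v=4: → [21,28),[18,25); WM=21
i=19 t=25 v=7: → [24,31),[21,28); WM=23; [15,22) fires=1
i=20 t=25 v=7: → [24,31),[21,28); WM=23
i=21 t=27 v=6: → [27,34),[24,31),[21,28); WM=25; [18,25) fires=4
i=22 t=29 v=6: → [27,34),[24,31); WM=27
i=23 t=29 v=7: → [27,34),[24,31); WM=27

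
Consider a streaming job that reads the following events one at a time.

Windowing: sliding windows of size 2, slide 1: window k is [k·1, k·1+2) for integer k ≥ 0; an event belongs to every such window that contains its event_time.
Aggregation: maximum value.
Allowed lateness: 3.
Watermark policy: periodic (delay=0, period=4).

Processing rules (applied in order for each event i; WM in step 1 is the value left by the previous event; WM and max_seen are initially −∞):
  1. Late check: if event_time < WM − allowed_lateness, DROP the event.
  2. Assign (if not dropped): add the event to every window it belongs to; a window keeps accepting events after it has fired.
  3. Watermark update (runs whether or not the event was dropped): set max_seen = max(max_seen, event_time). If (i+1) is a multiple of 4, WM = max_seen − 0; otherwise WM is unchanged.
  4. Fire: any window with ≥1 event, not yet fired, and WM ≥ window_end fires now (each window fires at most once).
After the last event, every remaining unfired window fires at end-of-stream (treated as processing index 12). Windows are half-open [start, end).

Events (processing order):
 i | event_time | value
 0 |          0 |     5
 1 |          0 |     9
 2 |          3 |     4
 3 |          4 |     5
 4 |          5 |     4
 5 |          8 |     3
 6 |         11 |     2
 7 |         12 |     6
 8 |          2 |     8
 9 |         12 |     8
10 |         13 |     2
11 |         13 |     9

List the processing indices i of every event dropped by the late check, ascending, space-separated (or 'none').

8

i=0 t=0 v=5: → [0,2); WM=−∞
i=1 t=0 v=9: → [0,2); WM=−∞
i=2 t=3 v=4: → [3,5),[2,4); WM=−∞
i=3 t=4 v=5: → [4,6),[3,5); WM=4; [0,2) fires=9 [2,4) fires=4
i=4 t=5 v=4: → [5,7),[4,6); WM=4
i=5 t=8 v=3: → [8,10),[7,9); WM=4
i=6 t=11 v=2: → [11,13),[10,12); WM=4
i=7 t=12 v=6: → [12,14),[11,13); WM=12; [3,5) fires=5 [4,6) fires=5 [5,7) fires=4 [7,9) fires=3 [8,10) fires=3 [10,12) fires=2
i=8 t=2 v=8: DROP (t<12-3); WM=12
i=9 t=12 v=8: → [12,14),[11,13); WM=12
i=10 t=13 v=2: → [13,15),[12,14); WM=12
i=11 t=13 v=9: → [13,15),[12,14); WM=13; [11,13) fires=8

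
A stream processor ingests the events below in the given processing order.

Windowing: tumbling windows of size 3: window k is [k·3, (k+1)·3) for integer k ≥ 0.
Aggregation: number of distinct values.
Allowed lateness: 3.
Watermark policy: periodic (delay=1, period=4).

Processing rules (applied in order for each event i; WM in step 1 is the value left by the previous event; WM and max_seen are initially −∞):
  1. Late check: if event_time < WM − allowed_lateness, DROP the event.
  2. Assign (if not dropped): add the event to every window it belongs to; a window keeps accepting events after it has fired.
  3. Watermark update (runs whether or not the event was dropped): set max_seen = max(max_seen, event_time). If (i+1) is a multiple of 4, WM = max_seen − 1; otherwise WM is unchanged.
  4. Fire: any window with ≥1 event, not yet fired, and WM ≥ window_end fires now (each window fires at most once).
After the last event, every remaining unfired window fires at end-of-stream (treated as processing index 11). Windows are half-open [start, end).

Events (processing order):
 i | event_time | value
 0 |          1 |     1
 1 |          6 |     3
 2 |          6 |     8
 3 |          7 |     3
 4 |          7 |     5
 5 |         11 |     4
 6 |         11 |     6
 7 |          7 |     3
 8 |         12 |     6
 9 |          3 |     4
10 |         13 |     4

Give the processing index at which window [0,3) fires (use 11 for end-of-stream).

i=0 t=1 v=1: → [0,3); WM=−∞
i=1 t=6 v=3: → [6,9); WM=−∞
i=2 t=6 v=8: → [6,9); WM=−∞
i=3 t=7 v=3: → [6,9); WM=6; [0,3) fires=1
i=4 t=7 v=5: → [6,9); WM=6
i=5 t=11 v=4: → [9,12); WM=6
i=6 t=11 v=6: → [9,12); WM=6
i=7 t=7 v=3: → [6,9); WM=10; [6,9) fires=3
i=8 t=12 v=6: → [12,15); WM=10
i=9 t=3 v=4: DROP (t<10-3); WM=10
i=10 t=13 v=4: → [12,15); WM=10

3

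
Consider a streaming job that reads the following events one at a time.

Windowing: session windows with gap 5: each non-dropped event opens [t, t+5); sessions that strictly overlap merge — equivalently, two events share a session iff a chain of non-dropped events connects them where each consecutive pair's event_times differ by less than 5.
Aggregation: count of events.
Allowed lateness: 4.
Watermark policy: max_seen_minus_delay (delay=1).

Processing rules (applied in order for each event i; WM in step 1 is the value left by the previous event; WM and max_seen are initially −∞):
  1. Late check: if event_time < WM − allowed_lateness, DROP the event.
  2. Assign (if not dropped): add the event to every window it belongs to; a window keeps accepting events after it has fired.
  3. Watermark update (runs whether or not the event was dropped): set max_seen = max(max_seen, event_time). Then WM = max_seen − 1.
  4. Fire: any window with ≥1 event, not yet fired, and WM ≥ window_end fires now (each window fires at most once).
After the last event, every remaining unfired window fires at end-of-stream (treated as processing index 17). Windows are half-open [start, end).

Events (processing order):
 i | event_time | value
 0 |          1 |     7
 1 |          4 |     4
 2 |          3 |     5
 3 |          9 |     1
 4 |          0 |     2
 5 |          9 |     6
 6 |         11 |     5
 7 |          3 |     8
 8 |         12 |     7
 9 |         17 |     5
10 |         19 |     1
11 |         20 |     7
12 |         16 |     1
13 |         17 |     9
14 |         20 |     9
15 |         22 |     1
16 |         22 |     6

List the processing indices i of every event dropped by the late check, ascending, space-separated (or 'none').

4 7

i=0 t=1 v=7: → [1,6); WM=0
i=1 t=4 v=4: → [1,9); WM=3
i=2 t=3 v=5: → [1,9); WM=3
i=3 t=9 v=1: → [9,14); WM=8
i=4 t=0 v=2: DROP (t<8-4); WM=8
i=5 t=9 v=6: → [9,14); WM=8
i=6 t=11 v=5: → [9,16); WM=10
i=7 t=3 v=8: DROP (t<10-4); WM=10
i=8 t=12 v=7: → [9,17); WM=11
i=9 t=17 v=5: → [17,22); WM=16
i=10 t=19 v=1: → [17,24); WM=18
i=11 t=20 v=7: → [17,25); WM=19
i=12 t=16 v=1: → [9,25); WM=19
i=13 t=17 v=9: → [9,25); WM=19
i=14 t=20 v=9: → [9,25); WM=19
i=15 t=22 v=1: → [9,27); WM=21
i=16 t=22 v=6: → [9,27); WM=21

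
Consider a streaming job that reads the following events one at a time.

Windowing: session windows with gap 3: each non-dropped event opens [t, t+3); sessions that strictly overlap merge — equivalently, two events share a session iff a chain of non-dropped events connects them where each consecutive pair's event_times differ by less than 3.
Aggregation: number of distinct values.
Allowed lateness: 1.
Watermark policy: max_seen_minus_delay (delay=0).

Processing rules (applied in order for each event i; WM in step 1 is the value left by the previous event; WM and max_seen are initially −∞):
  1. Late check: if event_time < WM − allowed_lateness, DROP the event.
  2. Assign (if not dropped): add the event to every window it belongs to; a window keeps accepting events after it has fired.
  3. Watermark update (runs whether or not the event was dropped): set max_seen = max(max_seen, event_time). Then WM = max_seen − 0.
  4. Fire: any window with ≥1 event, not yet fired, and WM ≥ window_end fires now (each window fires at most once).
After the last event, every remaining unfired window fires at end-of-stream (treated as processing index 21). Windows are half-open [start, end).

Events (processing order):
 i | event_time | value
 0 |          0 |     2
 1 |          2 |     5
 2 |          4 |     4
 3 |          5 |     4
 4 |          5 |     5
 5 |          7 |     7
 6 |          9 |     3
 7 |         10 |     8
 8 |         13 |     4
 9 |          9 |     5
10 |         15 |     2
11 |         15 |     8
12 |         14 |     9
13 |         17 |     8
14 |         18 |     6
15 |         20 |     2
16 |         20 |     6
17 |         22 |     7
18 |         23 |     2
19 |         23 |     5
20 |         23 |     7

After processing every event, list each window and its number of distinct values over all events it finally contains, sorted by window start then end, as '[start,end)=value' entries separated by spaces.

i=0 t=0 v=2: → [0,3); WM=0
i=1 t=2 v=5: → [0,5); WM=2
i=2 t=4 v=4: → [0,7); WM=4
i=3 t=5 v=4: → [0,8); WM=5
i=4 t=5 v=5: → [0,8); WM=5
i=5 t=7 v=7: → [0,10); WM=7
i=6 t=9 v=3: → [0,12); WM=9
i=7 t=10 v=8: → [0,13); WM=10
i=8 t=13 v=4: → [13,16); WM=13
i=9 t=9 v=5: DROP (t<13-1); WM=13
i=10 t=15 v=2: → [13,18); WM=15
i=11 t=15 v=8: → [13,18); WM=15
i=12 t=14 v=9: → [13,18); WM=15
i=13 t=17 v=8: → [13,20); WM=17
i=14 t=18 v=6: → [13,21); WM=18
i=15 t=20 v=2: → [13,23); WM=20
i=16 t=20 v=6: → [13,23); WM=20
i=17 t=22 v=7: → [13,25); WM=22
i=18 t=23 v=2: → [13,26); WM=23
i=19 t=23 v=5: → [13,26); WM=23
i=20 t=23 v=7: → [13,26); WM=23

[0,13)=6 [13,26)=7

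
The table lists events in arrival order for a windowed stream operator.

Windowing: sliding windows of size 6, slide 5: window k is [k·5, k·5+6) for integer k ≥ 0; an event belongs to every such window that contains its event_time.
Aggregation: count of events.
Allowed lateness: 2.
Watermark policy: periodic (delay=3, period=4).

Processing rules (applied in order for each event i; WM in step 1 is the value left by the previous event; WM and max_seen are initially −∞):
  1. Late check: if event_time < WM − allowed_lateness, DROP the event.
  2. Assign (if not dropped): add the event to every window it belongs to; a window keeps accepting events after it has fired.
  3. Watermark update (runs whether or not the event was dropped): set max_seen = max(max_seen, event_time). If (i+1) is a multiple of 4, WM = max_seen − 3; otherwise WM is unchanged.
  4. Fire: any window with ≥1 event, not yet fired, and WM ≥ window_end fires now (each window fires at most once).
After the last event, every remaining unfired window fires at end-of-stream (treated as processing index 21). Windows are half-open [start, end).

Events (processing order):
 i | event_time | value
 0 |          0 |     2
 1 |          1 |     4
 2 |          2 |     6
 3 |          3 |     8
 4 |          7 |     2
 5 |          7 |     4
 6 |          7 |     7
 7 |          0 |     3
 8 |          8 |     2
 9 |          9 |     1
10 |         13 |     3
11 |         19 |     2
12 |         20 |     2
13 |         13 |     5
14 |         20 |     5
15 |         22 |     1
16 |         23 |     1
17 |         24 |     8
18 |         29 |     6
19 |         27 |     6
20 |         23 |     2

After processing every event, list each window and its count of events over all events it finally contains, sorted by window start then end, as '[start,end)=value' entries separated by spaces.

[0,6)=5 [5,11)=5 [10,16)=1 [15,21)=3 [20,26)=5 [25,31)=2

i=0 t=0 v=2: → [0,6); WM=−∞
i=1 t=1 v=4: → [0,6); WM=−∞
i=2 t=2 v=6: → [0,6); WM=−∞
i=3 t=3 v=8: → [0,6); WM=0
i=4 t=7 v=2: → [5,11); WM=0
i=5 t=7 v=4: → [5,11); WM=0
i=6 t=7 v=7: → [5,11); WM=0
i=7 t=0 v=3: → [0,6); WM=4
i=8 t=8 v=2: → [5,11); WM=4
i=9 t=9 v=1: → [5,11); WM=4
i=10 t=13 v=3: → [10,16); WM=4
i=11 t=19 v=2: → [15,21); WM=16; [0,6) fires=5 [5,11) fires=5 [10,16) fires=1
i=12 t=20 v=2: → [20,26),[15,21); WM=16
i=13 t=13 v=5: DROP (t<16-2); WM=16
i=14 t=20 v=5: → [20,26),[15,21); WM=16
i=15 t=22 v=1: → [20,26); WM=19
i=16 t=23 v=1: → [20,26); WM=19
i=17 t=24 v=8: → [20,26); WM=19
i=18 t=29 v=6: → [25,31); WM=19
i=19 t=27 v=6: → [25,31); WM=26; [15,21) fires=3 [20,26) fires=5
i=20 t=23 v=2: DROP (t<26-2); WM=26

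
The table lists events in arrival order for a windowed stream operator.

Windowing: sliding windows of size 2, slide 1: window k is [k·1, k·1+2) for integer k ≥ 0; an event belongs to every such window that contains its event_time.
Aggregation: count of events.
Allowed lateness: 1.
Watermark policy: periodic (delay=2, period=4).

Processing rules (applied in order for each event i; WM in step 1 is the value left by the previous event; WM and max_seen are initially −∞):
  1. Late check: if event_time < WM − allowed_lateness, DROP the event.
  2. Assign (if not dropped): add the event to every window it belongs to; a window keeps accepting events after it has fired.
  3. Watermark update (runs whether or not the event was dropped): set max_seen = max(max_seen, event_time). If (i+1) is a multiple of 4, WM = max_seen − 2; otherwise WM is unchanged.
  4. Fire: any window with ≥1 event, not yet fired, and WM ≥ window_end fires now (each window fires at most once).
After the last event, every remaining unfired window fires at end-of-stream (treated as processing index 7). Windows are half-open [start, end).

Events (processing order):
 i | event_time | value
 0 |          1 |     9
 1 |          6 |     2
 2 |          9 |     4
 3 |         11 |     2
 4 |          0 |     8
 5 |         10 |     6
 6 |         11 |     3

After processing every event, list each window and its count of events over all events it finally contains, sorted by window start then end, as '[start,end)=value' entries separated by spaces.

i=0 t=1 v=9: → [1,3),[0,2); WM=−∞
i=1 t=6 v=2: → [6,8),[5,7); WM=−∞
i=2 t=9 v=4: → [9,11),[8,10); WM=−∞
i=3 t=11 v=2: → [11,13),[10,12); WM=9; [0,2) fires=1 [1,3) fires=1 [5,7) fires=1 [6,8) fires=1
i=4 t=0 v=8: DROP (t<9-1); WM=9
i=5 t=10 v=6: → [10,12),[9,11); WM=9
i=6 t=11 v=3: → [11,13),[10,12); WM=9

[0,2)=1 [1,3)=1 [5,7)=1 [6,8)=1 [8,10)=1 [9,11)=2 [10,12)=3 [11,13)=2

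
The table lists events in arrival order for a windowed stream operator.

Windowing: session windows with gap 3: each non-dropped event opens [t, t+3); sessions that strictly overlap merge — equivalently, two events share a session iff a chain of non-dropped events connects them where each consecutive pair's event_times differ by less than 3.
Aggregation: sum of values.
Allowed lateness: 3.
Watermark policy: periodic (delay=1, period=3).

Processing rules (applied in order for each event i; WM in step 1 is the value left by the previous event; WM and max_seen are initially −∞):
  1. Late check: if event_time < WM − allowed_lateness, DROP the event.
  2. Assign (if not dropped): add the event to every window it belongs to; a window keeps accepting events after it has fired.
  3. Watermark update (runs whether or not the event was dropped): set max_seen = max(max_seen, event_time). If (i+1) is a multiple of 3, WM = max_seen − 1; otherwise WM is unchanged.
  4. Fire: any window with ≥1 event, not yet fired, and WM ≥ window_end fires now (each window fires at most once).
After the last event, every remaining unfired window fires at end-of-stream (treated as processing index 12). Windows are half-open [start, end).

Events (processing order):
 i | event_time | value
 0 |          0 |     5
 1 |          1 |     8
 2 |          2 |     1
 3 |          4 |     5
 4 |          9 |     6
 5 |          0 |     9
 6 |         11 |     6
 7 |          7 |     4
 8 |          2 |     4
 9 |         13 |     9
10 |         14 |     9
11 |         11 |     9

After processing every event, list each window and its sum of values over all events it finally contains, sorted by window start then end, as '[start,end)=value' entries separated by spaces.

i=0 t=0 v=5: → [0,3); WM=−∞
i=1 t=1 v=8: → [0,4); WM=−∞
i=2 t=2 v=1: → [0,5); WM=1
i=3 t=4 v=5: → [0,7); WM=1
i=4 t=9 v=6: → [9,12); WM=1
i=5 t=0 v=9: → [0,7); WM=8
i=6 t=11 v=6: → [9,14); WM=8
i=7 t=7 v=4: → [7,14); WM=8
i=8 t=2 v=4: DROP (t<8-3); WM=10
i=9 t=13 v=9: → [7,16); WM=10
i=10 t=14 v=9: → [7,17); WM=10
i=11 t=11 v=9: → [7,17); WM=13

[0,7)=28 [7,17)=43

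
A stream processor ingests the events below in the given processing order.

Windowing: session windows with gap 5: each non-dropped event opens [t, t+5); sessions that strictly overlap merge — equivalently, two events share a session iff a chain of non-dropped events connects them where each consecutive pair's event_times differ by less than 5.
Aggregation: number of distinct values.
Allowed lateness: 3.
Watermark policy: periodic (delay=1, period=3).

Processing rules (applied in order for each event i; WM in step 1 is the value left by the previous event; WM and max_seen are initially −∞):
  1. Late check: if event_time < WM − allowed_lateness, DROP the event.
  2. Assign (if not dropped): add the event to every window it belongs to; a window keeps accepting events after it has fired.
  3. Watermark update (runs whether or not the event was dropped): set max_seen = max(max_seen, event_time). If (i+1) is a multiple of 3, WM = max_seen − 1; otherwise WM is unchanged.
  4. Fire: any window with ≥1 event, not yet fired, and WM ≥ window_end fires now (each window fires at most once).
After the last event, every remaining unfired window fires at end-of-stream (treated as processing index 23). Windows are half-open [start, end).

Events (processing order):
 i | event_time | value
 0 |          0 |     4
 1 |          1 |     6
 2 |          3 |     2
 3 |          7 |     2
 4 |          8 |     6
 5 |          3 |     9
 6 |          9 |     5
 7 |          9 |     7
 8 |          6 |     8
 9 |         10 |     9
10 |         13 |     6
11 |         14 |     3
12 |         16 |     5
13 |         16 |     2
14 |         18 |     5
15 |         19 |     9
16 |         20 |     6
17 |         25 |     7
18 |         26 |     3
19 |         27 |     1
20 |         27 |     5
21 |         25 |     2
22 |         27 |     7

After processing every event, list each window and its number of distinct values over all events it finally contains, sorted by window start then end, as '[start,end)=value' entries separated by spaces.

i=0 t=0 v=4: → [0,5); WM=−∞
i=1 t=1 v=6: → [0,6); WM=−∞
i=2 t=3 v=2: → [0,8); WM=2
i=3 t=7 v=2: → [0,12); WM=2
i=4 t=8 v=6: → [0,13); WM=2
i=5 t=3 v=9: → [0,13); WM=7
i=6 t=9 v=5: → [0,14); WM=7
i=7 t=9 v=7: → [0,14); WM=7
i=8 t=6 v=8: → [0,14); WM=8
i=9 t=10 v=9: → [0,15); WM=8
i=10 t=13 v=6: → [0,18); WM=8
i=11 t=14 v=3: → [0,19); WM=13
i=12 t=16 v=5: → [0,21); WM=13
i=13 t=16 v=2: → [0,21); WM=13
i=14 t=18 v=5: → [0,23); WM=17
i=15 t=19 v=9: → [0,24); WM=17
i=16 t=20 v=6: → [0,25); WM=17
i=17 t=25 v=7: → [25,30); WM=24
i=18 t=26 v=3: → [25,31); WM=24
i=19 t=27 v=1: → [25,32); WM=24
i=20 t=27 v=5: → [25,32); WM=26
i=21 t=25 v=2: → [25,32); WM=26
i=22 t=27 v=7: → [25,32); WM=26

[0,25)=8 [25,32)=5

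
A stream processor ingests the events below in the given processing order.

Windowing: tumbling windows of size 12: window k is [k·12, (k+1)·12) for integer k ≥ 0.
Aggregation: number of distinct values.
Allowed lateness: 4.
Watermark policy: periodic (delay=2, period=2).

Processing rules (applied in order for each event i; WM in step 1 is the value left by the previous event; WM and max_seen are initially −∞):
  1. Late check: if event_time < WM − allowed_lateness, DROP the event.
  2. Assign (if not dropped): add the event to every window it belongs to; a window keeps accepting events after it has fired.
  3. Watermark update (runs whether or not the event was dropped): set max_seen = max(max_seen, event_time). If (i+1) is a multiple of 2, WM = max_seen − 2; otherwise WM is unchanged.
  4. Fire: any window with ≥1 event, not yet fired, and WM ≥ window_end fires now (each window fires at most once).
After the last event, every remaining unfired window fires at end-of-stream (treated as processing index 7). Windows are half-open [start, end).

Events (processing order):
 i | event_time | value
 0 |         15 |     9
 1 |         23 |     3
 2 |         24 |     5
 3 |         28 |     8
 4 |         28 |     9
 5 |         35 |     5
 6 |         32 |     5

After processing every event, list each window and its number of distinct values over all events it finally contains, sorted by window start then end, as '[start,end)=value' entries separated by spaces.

i=0 t=15 v=9: → [12,24); WM=−∞
i=1 t=23 v=3: → [12,24); WM=21
i=2 t=24 v=5: → [24,36); WM=21
i=3 t=28 v=8: → [24,36); WM=26; [12,24) fires=2
i=4 t=28 v=9: → [24,36); WM=26
i=5 t=35 v=5: → [24,36); WM=33
i=6 t=32 v=5: → [24,36); WM=33

[12,24)=2 [24,36)=3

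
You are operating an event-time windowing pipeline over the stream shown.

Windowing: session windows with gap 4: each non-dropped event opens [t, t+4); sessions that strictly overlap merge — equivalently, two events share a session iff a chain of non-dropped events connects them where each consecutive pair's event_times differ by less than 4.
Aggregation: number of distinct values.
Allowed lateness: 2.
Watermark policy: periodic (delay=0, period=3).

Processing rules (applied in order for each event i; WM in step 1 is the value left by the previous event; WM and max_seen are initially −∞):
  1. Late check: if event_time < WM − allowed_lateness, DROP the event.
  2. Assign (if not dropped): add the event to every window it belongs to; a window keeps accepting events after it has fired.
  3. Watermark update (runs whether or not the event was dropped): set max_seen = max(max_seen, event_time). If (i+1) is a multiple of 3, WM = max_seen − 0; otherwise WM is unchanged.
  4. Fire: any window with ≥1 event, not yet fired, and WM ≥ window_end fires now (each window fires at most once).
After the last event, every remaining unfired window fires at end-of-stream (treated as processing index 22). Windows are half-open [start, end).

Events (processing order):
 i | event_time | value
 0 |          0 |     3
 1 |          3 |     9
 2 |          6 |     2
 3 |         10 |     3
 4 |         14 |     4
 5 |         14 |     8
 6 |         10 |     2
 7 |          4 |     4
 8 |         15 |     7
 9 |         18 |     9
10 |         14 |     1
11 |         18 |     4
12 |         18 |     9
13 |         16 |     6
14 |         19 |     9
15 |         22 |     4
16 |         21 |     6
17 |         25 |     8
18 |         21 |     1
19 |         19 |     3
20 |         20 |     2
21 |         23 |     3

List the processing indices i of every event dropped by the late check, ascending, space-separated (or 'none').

i=0 t=0 v=3: → [0,4); WM=−∞
i=1 t=3 v=9: → [0,7); WM=−∞
i=2 t=6 v=2: → [0,10); WM=6
i=3 t=10 v=3: → [10,14); WM=6
i=4 t=14 v=4: → [14,18); WM=6
i=5 t=14 v=8: → [14,18); WM=14
i=6 t=10 v=2: DROP (t<14-2); WM=14
i=7 t=4 v=4: DROP (t<14-2); WM=14
i=8 t=15 v=7: → [14,19); WM=15
i=9 t=18 v=9: → [14,22); WM=15
i=10 t=14 v=1: → [14,22); WM=15
i=11 t=18 v=4: → [14,22); WM=18
i=12 t=18 v=9: → [14,22); WM=18
i=13 t=16 v=6: → [14,22); WM=18
i=14 t=19 v=9: → [14,23); WM=19
i=15 t=22 v=4: → [14,26); WM=19
i=16 t=21 v=6: → [14,26); WM=19
i=17 t=25 v=8: → [14,29); WM=25
i=18 t=21 v=1: DROP (t<25-2); WM=25
i=19 t=19 v=3: DROP (t<25-2); WM=25
i=20 t=20 v=2: DROP (t<25-2); WM=25
i=21 t=23 v=3: → [14,29); WM=25

6 7 18 19 20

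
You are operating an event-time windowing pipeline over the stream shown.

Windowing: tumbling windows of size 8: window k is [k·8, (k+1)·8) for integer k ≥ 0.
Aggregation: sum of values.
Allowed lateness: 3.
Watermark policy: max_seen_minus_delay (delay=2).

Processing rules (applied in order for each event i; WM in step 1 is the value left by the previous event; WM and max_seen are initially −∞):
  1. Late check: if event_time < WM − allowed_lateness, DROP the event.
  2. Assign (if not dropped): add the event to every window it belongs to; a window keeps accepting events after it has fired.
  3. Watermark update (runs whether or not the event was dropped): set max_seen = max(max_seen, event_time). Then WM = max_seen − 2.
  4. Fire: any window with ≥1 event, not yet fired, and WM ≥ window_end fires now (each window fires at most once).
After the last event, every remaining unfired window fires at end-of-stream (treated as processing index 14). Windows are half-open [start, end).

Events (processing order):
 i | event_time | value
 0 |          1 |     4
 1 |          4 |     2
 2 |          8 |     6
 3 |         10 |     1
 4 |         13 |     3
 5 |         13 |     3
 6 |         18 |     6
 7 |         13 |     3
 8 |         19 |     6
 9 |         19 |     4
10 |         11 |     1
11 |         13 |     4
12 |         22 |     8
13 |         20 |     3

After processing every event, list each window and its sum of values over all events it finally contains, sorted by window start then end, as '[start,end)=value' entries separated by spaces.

i=0 t=1 v=4: → [0,8); WM=-1
i=1 t=4 v=2: → [0,8); WM=2
i=2 t=8 v=6: → [8,16); WM=6
i=3 t=10 v=1: → [8,16); WM=8; [0,8) fires=6
i=4 t=13 v=3: → [8,16); WM=11
i=5 t=13 v=3: → [8,16); WM=11
i=6 t=18 v=6: → [16,24); WM=16; [8,16) fires=13
i=7 t=13 v=3: → [8,16); WM=16
i=8 t=19 v=6: → [16,24); WM=17
i=9 t=19 v=4: → [16,24); WM=17
i=10 t=11 v=1: DROP (t<17-3); WM=17
i=11 t=13 v=4: DROP (t<17-3); WM=17
i=12 t=22 v=8: → [16,24); WM=20
i=13 t=20 v=3: → [16,24); WM=20

[0,8)=6 [8,16)=16 [16,24)=27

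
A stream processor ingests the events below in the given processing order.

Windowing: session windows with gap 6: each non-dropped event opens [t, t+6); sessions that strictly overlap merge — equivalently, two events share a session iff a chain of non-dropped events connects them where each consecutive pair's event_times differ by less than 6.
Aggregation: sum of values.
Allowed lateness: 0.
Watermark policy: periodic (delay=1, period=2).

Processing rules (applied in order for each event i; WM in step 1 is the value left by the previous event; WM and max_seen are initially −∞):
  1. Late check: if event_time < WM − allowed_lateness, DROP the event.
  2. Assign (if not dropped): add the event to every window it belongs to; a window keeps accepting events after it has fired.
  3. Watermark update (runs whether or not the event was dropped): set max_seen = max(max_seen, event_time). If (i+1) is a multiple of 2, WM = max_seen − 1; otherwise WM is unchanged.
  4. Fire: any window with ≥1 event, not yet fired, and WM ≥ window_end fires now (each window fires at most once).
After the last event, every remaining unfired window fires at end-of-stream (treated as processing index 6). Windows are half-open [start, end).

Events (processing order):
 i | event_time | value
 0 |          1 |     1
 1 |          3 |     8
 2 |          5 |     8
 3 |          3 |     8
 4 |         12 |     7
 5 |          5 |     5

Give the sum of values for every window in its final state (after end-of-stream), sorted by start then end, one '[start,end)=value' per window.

[1,11)=30 [12,18)=7

i=0 t=1 v=1: → [1,7); WM=−∞
i=1 t=3 v=8: → [1,9); WM=2
i=2 t=5 v=8: → [1,11); WM=2
i=3 t=3 v=8: → [1,11); WM=4
i=4 t=12 v=7: → [12,18); WM=4
i=5 t=5 v=5: → [1,11); WM=11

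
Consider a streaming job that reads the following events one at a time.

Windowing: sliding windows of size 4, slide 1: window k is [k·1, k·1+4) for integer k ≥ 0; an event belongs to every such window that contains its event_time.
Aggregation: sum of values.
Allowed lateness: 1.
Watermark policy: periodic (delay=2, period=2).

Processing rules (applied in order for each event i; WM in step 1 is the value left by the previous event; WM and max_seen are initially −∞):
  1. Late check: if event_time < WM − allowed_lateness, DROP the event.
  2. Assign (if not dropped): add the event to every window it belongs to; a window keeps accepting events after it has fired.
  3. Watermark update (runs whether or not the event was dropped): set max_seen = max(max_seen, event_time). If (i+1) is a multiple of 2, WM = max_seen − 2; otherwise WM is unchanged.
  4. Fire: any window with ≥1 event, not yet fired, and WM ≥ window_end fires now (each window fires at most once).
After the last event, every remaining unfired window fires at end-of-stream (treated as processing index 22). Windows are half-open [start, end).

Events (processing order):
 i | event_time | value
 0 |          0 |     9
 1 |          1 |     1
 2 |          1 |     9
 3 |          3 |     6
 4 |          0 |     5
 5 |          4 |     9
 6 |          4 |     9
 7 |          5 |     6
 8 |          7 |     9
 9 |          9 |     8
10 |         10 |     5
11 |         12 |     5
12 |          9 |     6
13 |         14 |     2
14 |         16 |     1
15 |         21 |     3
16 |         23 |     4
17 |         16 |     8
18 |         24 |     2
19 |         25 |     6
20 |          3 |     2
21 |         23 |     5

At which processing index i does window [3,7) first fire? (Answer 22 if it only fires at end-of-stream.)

i=0 t=0 v=9: → [0,4); WM=−∞
i=1 t=1 v=1: → [1,5),[0,4); WM=-1
i=2 t=1 v=9: → [1,5),[0,4); WM=-1
i=3 t=3 v=6: → [3,7),[2,6),[1,5),[0,4); WM=1
i=4 t=0 v=5: → [0,4); WM=1
i=5 t=4 v=9: → [4,8),[3,7),[2,6),[1,5); WM=2
i=6 t=4 v=9: → [4,8),[3,7),[2,6),[1,5); WM=2
i=7 t=5 v=6: → [5,9),[4,8),[3,7),[2,6); WM=3
i=8 t=7 v=9: → [7,11),[6,10),[5,9),[4,8); WM=3
i=9 t=9 v=8: → [9,13),[8,12),[7,11),[6,10); WM=7; [0,4) fires=30 [1,5) fires=34 [2,6) fires=30 [3,7) fires=30
i=10 t=10 v=5: → [10,14),[9,13),[8,12),[7,11); WM=7
i=11 t=12 v=5: → [12,16),[11,15),[10,14),[9,13); WM=10; [4,8) fires=33 [5,9) fires=15 [6,10) fires=17
i=12 t=9 v=6: → [9,13),[8,12),[7,11),[6,10); WM=10
i=13 t=14 v=2: → [14,18),[13,17),[12,16),[11,15); WM=12; [7,11) fires=28 [8,12) fires=19
i=14 t=16 v=1: → [16,20),[15,19),[14,18),[13,17); WM=12
i=15 t=21 v=3: → [21,25),[20,24),[19,23),[18,22); WM=19; [9,13) fires=24 [10,14) fires=10 [11,15) fires=7 [12,16) fires=7 [13,17) fires=3 [14,18) fires=3 [15,19) fires=1
i=16 t=23 v=4: → [23,27),[22,26),[21,25),[20,24); WM=19
i=17 t=16 v=8: DROP (t<19-1); WM=21; [16,20) fires=1
i=18 t=24 v=2: → [24,28),[23,27),[22,26),[21,25); WM=21
i=19 t=25 v=6: → [25,29),[24,28),[23,27),[22,26); WM=23; [18,22) fires=3 [19,23) fires=3
i=20 t=3 v=2: DROP (t<23-1); WM=23
i=21 t=23 v=5: → [23,27),[22,26),[21,25),[20,24); WM=23

9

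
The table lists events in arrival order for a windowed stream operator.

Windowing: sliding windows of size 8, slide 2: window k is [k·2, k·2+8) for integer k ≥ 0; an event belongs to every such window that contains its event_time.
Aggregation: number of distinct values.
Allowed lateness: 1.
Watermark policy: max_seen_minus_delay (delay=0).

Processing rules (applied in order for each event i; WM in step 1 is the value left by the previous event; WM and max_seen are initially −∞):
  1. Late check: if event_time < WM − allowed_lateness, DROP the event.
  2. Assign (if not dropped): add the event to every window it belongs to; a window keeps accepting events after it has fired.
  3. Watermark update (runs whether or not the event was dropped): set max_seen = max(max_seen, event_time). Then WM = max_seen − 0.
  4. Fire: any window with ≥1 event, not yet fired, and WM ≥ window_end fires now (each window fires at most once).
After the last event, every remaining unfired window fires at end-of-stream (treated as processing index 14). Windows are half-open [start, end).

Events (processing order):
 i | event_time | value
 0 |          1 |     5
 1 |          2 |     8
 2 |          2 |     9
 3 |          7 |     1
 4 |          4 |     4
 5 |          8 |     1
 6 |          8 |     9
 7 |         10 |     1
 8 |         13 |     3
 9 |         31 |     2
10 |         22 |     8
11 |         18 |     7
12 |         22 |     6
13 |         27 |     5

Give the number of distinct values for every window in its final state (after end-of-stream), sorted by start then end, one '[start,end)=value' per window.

i=0 t=1 v=5: → [0,8); WM=1
i=1 t=2 v=8: → [2,10),[0,8); WM=2
i=2 t=2 v=9: → [2,10),[0,8); WM=2
i=3 t=7 v=1: → [6,14),[4,12),[2,10),[0,8); WM=7
i=4 t=4 v=4: DROP (t<7-1); WM=7
i=5 t=8 v=1: → [8,16),[6,14),[4,12),[2,10); WM=8; [0,8) fires=4
i=6 t=8 v=9: → [8,16),[6,14),[4,12),[2,10); WM=8
i=7 t=10 v=1: → [10,18),[8,16),[6,14),[4,12); WM=10; [2,10) fires=3
i=8 t=13 v=3: → [12,20),[10,18),[8,16),[6,14); WM=13; [4,12) fires=2
i=9 t=31 v=2: → [30,38),[28,36),[26,34),[24,32); WM=31; [6,14) fires=3 [8,16) fires=3 [10,18) fires=2 [12,20) fires=1
i=10 t=22 v=8: DROP (t<31-1); WM=31
i=11 t=18 v=7: DROP (t<31-1); WM=31
i=12 t=22 v=6: DROP (t<31-1); WM=31
i=13 t=27 v=5: DROP (t<31-1); WM=31

[0,8)=4 [2,10)=3 [4,12)=2 [6,14)=3 [8,16)=3 [10,18)=2 [12,20)=1 [24,32)=1 [26,34)=1 [28,36)=1 [30,38)=1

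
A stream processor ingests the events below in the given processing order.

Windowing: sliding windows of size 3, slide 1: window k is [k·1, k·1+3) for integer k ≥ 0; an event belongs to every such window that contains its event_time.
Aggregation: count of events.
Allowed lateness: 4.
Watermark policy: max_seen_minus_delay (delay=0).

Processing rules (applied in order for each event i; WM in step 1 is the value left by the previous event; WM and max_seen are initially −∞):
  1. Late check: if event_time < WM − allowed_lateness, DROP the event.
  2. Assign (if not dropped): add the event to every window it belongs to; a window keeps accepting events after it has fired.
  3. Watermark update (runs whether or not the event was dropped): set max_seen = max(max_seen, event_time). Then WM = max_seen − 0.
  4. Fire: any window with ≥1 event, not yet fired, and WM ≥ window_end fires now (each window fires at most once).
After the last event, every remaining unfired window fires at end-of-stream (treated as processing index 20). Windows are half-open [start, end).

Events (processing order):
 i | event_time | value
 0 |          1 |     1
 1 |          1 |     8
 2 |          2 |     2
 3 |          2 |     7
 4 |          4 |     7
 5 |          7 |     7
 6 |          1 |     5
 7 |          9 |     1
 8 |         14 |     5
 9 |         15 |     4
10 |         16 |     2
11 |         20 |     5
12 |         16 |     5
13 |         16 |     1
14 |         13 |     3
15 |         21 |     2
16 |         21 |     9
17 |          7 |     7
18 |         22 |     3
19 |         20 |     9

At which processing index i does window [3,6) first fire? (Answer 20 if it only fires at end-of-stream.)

i=0 t=1 v=1: → [1,4),[0,3); WM=1
i=1 t=1 v=8: → [1,4),[0,3); WM=1
i=2 t=2 v=2: → [2,5),[1,4),[0,3); WM=2
i=3 t=2 v=7: → [2,5),[1,4),[0,3); WM=2
i=4 t=4 v=7: → [4,7),[3,6),[2,5); WM=4; [0,3) fires=4 [1,4) fires=4
i=5 t=7 v=7: → [7,10),[6,9),[5,8); WM=7; [2,5) fires=3 [3,6) fires=1 [4,7) fires=1
i=6 t=1 v=5: DROP (t<7-4); WM=7
i=7 t=9 v=1: → [9,12),[8,11),[7,10); WM=9; [5,8) fires=1 [6,9) fires=1
i=8 t=14 v=5: → [14,17),[13,16),[12,15); WM=14; [7,10) fires=2 [8,11) fires=1 [9,12) fires=1
i=9 t=15 v=4: → [15,18),[14,17),[13,16); WM=15; [12,15) fires=1
i=10 t=16 v=2: → [16,19),[15,18),[14,17); WM=16; [13,16) fires=2
i=11 t=20 v=5: → [20,23),[19,22),[18,21); WM=20; [14,17) fires=3 [15,18) fires=2 [16,19) fires=1
i=12 t=16 v=5: → [16,19),[15,18),[14,17); WM=20
i=13 t=16 v=1: → [16,19),[15,18),[14,17); WM=20
i=14 t=13 v=3: DROP (t<20-4); WM=20
i=15 t=21 v=2: → [21,24),[20,23),[19,22); WM=21; [18,21) fires=1
i=16 t=21 v=9: → [21,24),[20,23),[19,22); WM=21
i=17 t=7 v=7: DROP (t<21-4); WM=21
i=18 t=22 v=3: → [22,25),[21,24),[20,23); WM=22; [19,22) fires=3
i=19 t=20 v=9: → [20,23),[19,22),[18,21); WM=22

5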